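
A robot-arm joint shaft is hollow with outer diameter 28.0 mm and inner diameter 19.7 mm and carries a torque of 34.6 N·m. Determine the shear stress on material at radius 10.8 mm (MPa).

J = π(d_o⁴ − d_i⁴)/32 = π(0.0280⁴ − 0.0197⁴)/32 = 4.556×10^-8 m⁴.
Shear stress varies linearly with radius: τ = T·r/J = 34.60 × 0.0108 / 4.556×10^-8 = 8.202×10^6 Pa.

8.20 MPa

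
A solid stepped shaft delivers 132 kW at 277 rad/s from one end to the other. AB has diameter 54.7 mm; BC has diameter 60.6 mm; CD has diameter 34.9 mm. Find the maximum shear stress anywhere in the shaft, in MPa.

57.1 MPa

ω = 277 rad/s, so T = P/ω = 132×10³ / 277.0 = 476.5 N·m.
Under the same torque, τ_max = 16T/(πd³) is largest where d is smallest — segment CD (d = 34.9 mm).
τ_max = 16·476.5/(π·(0.0349)³) = 5.709×10^7 Pa.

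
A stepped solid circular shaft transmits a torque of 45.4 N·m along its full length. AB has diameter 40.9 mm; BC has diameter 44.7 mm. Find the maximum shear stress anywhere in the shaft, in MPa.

3.38 MPa

Under the same torque, τ_max = 16T/(πd³) is largest where d is smallest — segment AB (d = 40.9 mm).
τ_max = 16·45.40/(π·(0.0409)³) = 3.380×10^6 Pa.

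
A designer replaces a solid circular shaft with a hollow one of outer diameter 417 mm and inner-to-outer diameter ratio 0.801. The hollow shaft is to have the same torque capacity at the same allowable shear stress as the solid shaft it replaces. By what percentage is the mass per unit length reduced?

Equal τ_max and T ⇒ the solid shaft needs d_s³ = d_o³(1−k⁴), so d_s = 417·(1−0.801⁴)^(1/3) = 349.4 mm.
Area ratio A_h/A_s = d_o²(1−k²)/d_s² = (1−k²)/(1−k⁴)^(2/3) = 0.5104.
Mass saving = 1 − 0.5104 = 49.0 %.

49.0 %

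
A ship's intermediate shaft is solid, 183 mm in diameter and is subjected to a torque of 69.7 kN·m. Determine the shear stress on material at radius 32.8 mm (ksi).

J = πd⁴/32 = π(0.183)⁴/32 = 1.101×10^-4 m⁴.
Shear stress varies linearly with radius: τ = T·r/J = 69700 × 0.0328 / 1.101×10^-4 = 2.076×10^7 Pa.

3.01 ksi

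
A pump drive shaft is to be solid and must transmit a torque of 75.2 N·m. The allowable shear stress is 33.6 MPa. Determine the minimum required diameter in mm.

For a solid shaft τ_max = 16T/(πd³), so d = (16T/(π τ_allow))^(1/3) = (16·75.20/(π·3.36×10^7))^(1/3) = 0.02251 m.

22.5 mm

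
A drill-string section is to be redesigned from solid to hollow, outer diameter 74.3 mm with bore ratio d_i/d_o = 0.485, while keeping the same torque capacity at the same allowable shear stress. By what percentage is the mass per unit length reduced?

Equal τ_max and T ⇒ the solid shaft needs d_s³ = d_o³(1−k⁴), so d_s = 74.3·(1−0.485⁴)^(1/3) = 72.90 mm.
Area ratio A_h/A_s = d_o²(1−k²)/d_s² = (1−k²)/(1−k⁴)^(2/3) = 0.7944.
Mass saving = 1 − 0.7944 = 20.6 %.

20.6 %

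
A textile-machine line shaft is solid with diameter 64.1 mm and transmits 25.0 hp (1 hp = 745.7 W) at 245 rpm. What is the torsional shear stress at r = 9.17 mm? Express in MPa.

4.02 MPa

ω = 2π·245/60 = 25.66 rad/s, so T = P/ω = 25.0×745.7 / 25.66 = 726.6 N·m.
J = πd⁴/32 = π(0.0641)⁴/32 = 1.657×10^-6 m⁴.
Shear stress varies linearly with radius: τ = T·r/J = 726.6 × 0.00917 / 1.657×10^-6 = 4.020×10^6 Pa.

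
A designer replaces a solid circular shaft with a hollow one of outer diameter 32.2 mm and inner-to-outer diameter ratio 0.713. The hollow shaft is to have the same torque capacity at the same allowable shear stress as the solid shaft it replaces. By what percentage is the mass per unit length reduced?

40.0 %

Equal τ_max and T ⇒ the solid shaft needs d_s³ = d_o³(1−k⁴), so d_s = 32.2·(1−0.713⁴)^(1/3) = 29.15 mm.
Area ratio A_h/A_s = d_o²(1−k²)/d_s² = (1−k²)/(1−k⁴)^(2/3) = 0.6001.
Mass saving = 1 − 0.6001 = 40.0 %.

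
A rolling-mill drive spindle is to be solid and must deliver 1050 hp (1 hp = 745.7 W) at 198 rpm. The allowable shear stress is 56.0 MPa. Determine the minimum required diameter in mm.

ω = 2π·198/60 = 20.73 rad/s, so T = P/ω = 1050×745.7 / 20.73 = 37760 N·m.
For a solid shaft τ_max = 16T/(πd³), so d = (16T/(π τ_allow))^(1/3) = (16·37760/(π·5.60×10^7))^(1/3) = 0.1509 m.

151 mm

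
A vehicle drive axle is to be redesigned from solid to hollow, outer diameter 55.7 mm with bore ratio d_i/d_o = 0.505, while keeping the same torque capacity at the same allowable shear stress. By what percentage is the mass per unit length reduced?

22.1 %

Equal τ_max and T ⇒ the solid shaft needs d_s³ = d_o³(1−k⁴), so d_s = 55.7·(1−0.505⁴)^(1/3) = 54.47 mm.
Area ratio A_h/A_s = d_o²(1−k²)/d_s² = (1−k²)/(1−k⁴)^(2/3) = 0.7791.
Mass saving = 1 − 0.7791 = 22.1 %.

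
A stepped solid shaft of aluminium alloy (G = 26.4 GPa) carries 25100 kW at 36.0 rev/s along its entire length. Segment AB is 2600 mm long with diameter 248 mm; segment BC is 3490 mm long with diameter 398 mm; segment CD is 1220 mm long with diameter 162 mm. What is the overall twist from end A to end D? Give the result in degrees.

ω = 2π·36.0 = 226.2 rad/s, so T = P/ω = 25100×10³ / 226.2 = 111000 N·m.
J_AB = π(0.248)⁴/32 = 3.71×10^-4 m⁴; J_BC = π(0.398)⁴/32 = 2.46×10^-3 m⁴; J_CD = π(0.162)⁴/32 = 6.76×10^-5 m⁴.
θ = (T/G)·Σ L_i/J_i = (111000/26.4×10⁹)·(2.60/3.71×10^-4 + 3.49/2.46×10^-3 + 1.22/6.76×10^-5) = 0.1112 rad.

6.37°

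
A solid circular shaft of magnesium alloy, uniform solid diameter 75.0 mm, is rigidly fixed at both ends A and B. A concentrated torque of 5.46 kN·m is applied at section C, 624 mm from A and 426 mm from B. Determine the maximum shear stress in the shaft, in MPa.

39.2 MPa

With uniform GJ and both ends fixed, compatibility θ_AC = θ_CB gives T_A·a = T_B·b, together with T_A + T_B = T₀.
T_A = T₀·b/(a+b) = 5460·426/1050 = 2215 N·m; T_B = 3245 N·m.
τ in each portion: τ_AC = 2.67×10^7 Pa, τ_CB = 3.92×10^7 Pa; maximum is in CB.
τ_max = T_CB·r/J = 3245·0.0375/3.11×10^-6 = 3.917×10^7 Pa.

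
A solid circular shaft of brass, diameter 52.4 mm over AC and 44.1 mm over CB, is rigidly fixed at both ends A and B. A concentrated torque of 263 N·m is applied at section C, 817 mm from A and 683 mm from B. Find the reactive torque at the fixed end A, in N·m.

164 N·m

Compatibility: T_A·a/J_AC = T_B·b/J_CB with T_A + T_B = T₀.
J_AC = 7.40×10^-7 m⁴, J_CB = 3.71×10^-7 m⁴, so T_A = T₀·(J_AC/a)/((J_AC/a)+(J_CB/b)) = 164.4 N·m, T_B = 98.64 N·m.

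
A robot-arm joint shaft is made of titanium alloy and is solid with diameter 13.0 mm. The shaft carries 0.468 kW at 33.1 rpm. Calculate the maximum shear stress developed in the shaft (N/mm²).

ω = 2π·33.1/60 = 3.466 rad/s, so T = P/ω = 0.468×10³ / 3.466 = 135.0 N·m.
J = πd⁴/32 = π(0.0130)⁴/32 = 2.804×10^-9 m⁴.
τ_max = T·r/J = 135.0 × 0.00650 / 2.804×10^-9 = 3.130×10^8 Pa.

313 N/mm²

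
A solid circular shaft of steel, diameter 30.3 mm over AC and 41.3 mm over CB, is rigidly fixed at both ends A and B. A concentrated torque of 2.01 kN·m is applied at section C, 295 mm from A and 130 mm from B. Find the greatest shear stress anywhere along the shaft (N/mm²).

129 N/mm²

Compatibility: T_A·a/J_AC = T_B·b/J_CB with T_A + T_B = T₀.
J_AC = 8.28×10^-8 m⁴, J_CB = 2.86×10^-7 m⁴, so T_A = T₀·(J_AC/a)/((J_AC/a)+(J_CB/b)) = 227.6 N·m, T_B = 1782 N·m.
τ in each portion: τ_AC = 4.17×10^7 Pa, τ_CB = 1.29×10^8 Pa; maximum is in CB.
τ_max = T_CB·r/J = 1782·0.0206/2.86×10^-7 = 1.289×10^8 Pa.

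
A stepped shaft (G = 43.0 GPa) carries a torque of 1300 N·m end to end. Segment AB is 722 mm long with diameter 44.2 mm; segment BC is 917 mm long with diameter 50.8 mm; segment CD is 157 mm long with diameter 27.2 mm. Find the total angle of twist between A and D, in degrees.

10.8°

J_AB = π(0.0442)⁴/32 = 3.75×10^-7 m⁴; J_BC = π(0.0508)⁴/32 = 6.54×10^-7 m⁴; J_CD = π(0.0272)⁴/32 = 5.37×10^-8 m⁴.
θ = (T/G)·Σ L_i/J_i = (1300/43.0×10⁹)·(0.722/3.75×10^-7 + 0.917/6.54×10^-7 + 0.157/5.37×10^-8) = 0.1890 rad.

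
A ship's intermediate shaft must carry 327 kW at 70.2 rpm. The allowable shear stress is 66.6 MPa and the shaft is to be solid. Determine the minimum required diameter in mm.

ω = 2π·70.2/60 = 7.351 rad/s, so T = P/ω = 327×10³ / 7.351 = 44480 N·m.
For a solid shaft τ_max = 16T/(πd³), so d = (16T/(π τ_allow))^(1/3) = (16·44480/(π·6.66×10^7))^(1/3) = 0.1504 m.

150 mm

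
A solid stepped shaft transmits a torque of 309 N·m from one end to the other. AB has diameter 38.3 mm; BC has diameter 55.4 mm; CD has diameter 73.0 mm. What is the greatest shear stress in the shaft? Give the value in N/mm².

28.0 N/mm²

Under the same torque, τ_max = 16T/(πd³) is largest where d is smallest — segment AB (d = 38.3 mm).
τ_max = 16·309.0/(π·(0.0383)³) = 2.801×10^7 Pa.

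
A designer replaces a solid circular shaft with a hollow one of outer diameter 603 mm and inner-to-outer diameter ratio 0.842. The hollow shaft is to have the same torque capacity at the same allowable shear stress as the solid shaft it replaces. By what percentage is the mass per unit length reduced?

53.6 %

Equal τ_max and T ⇒ the solid shaft needs d_s³ = d_o³(1−k⁴), so d_s = 603·(1−0.842⁴)^(1/3) = 477.8 mm.
Area ratio A_h/A_s = d_o²(1−k²)/d_s² = (1−k²)/(1−k⁴)^(2/3) = 0.4636.
Mass saving = 1 − 0.4636 = 53.6 %.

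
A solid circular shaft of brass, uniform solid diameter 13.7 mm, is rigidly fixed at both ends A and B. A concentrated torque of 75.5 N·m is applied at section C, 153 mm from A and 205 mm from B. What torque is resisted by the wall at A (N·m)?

With uniform GJ and both ends fixed, compatibility θ_AC = θ_CB gives T_A·a = T_B·b, together with T_A + T_B = T₀.
T_A = T₀·b/(a+b) = 75.50·205/358.0 = 43.23 N·m; T_B = 32.27 N·m.

43.2 N·m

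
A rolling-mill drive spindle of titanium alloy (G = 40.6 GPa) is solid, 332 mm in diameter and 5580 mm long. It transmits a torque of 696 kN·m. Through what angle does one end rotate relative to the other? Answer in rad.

0.0802 rad

J = πd⁴/32 = π(0.332)⁴/32 = 1.193×10^-3 m⁴.
θ = T·L/(G·J) = 696000 × 5.58 / (40.6×10⁹ × 1.193×10^-3) = 0.08020 rad.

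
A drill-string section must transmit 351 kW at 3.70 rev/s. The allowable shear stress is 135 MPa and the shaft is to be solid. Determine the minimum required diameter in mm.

82.9 mm

ω = 2π·3.70 = 23.25 rad/s, so T = P/ω = 351×10³ / 23.25 = 15100 N·m.
For a solid shaft τ_max = 16T/(πd³), so d = (16T/(π τ_allow))^(1/3) = (16·15100/(π·1.35×10^8))^(1/3) = 0.08289 m.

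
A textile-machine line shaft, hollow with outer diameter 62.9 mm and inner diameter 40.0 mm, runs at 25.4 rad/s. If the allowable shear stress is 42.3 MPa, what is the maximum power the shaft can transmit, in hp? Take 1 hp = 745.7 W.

58.9 hp

J = π(d_o⁴ − d_i⁴)/32 = π(0.0629⁴ − 0.0400⁴)/32 = 1.285×10^-6 m⁴.
T_max = τ_allow·J/r = 4.23×10^7 × 1.285×10^-6 / 0.0314 = 1729 N·m.
ω = 25.4 rad/s, so P_max = T_max·ω = 4.391×10^4 W.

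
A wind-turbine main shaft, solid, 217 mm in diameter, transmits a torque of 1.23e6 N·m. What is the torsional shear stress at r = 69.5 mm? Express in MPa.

393 MPa

J = πd⁴/32 = π(0.217)⁴/32 = 2.177×10^-4 m⁴.
Shear stress varies linearly with radius: τ = T·r/J = 1.230e6 × 0.0695 / 2.177×10^-4 = 3.927×10^8 Pa.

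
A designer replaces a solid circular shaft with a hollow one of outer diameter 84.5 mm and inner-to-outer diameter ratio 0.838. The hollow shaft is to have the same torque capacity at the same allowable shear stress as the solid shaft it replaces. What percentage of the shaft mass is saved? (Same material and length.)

53.2 %

Equal τ_max and T ⇒ the solid shaft needs d_s³ = d_o³(1−k⁴), so d_s = 84.5·(1−0.838⁴)^(1/3) = 67.37 mm.
Area ratio A_h/A_s = d_o²(1−k²)/d_s² = (1−k²)/(1−k⁴)^(2/3) = 0.4684.
Mass saving = 1 − 0.4684 = 53.2 %.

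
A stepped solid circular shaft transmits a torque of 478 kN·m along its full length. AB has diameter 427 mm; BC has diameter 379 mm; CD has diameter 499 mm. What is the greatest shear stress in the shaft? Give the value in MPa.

44.7 MPa

Under the same torque, τ_max = 16T/(πd³) is largest where d is smallest — segment BC (d = 379 mm).
τ_max = 16·478000/(π·(0.379)³) = 4.472×10^7 Pa.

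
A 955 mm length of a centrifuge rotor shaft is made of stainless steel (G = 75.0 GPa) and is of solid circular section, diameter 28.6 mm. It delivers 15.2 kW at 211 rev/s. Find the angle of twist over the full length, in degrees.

0.127°

ω = 2π·211 = 1326 rad/s, so T = P/ω = 15.2×10³ / 1326 = 11.47 N·m.
J = πd⁴/32 = π(0.0286)⁴/32 = 6.568×10^-8 m⁴.
θ = T·L/(G·J) = 11.47 × 0.955 / (75.0×10⁹ × 6.568×10^-8) = 2.223×10^-3 rad.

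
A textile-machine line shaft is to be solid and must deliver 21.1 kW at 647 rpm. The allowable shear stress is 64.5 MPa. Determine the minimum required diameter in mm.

29.1 mm

ω = 2π·647/60 = 67.75 rad/s, so T = P/ω = 21.1×10³ / 67.75 = 311.4 N·m.
For a solid shaft τ_max = 16T/(πd³), so d = (16T/(π τ_allow))^(1/3) = (16·311.4/(π·6.45×10^7))^(1/3) = 0.02908 m.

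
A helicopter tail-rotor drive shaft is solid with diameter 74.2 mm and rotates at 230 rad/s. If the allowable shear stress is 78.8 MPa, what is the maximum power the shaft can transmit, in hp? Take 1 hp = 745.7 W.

J = πd⁴/32 = π(0.0742)⁴/32 = 2.976×10^-6 m⁴.
T_max = τ_allow·J/r = 7.88×10^7 × 2.976×10^-6 / 0.0371 = 6321 N·m.
ω = 230 rad/s, so P_max = T_max·ω = 1.454×10^6 W.

1950 hp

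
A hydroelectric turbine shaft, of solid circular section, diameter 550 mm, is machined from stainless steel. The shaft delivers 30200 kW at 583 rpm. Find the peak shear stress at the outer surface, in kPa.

ω = 2π·583/60 = 61.05 rad/s, so T = P/ω = 30200×10³ / 61.05 = 494700 N·m.
J = πd⁴/32 = π(0.550)⁴/32 = 8.984×10^-3 m⁴.
τ_max = T·r/J = 494700 × 0.275 / 8.984×10^-3 = 1.514×10^7 Pa.

15100 kPa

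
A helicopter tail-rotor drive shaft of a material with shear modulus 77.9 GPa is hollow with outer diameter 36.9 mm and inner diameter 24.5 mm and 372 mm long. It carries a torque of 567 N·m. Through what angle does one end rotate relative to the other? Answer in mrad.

J = π(d_o⁴ − d_i⁴)/32 = π(0.0369⁴ − 0.0245⁴)/32 = 1.466×10^-7 m⁴.
θ = T·L/(G·J) = 567.0 × 0.372 / (77.9×10⁹ × 1.466×10^-7) = 0.01846 rad.

18.5 mrad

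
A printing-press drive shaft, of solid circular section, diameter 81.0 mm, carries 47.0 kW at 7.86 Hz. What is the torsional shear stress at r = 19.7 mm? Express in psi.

ω = 2π·7.86 = 49.39 rad/s, so T = P/ω = 47.0×10³ / 49.39 = 951.7 N·m.
J = πd⁴/32 = π(0.0810)⁴/32 = 4.226×10^-6 m⁴.
Shear stress varies linearly with radius: τ = T·r/J = 951.7 × 0.0197 / 4.226×10^-6 = 4.436×10^6 Pa.

643 psi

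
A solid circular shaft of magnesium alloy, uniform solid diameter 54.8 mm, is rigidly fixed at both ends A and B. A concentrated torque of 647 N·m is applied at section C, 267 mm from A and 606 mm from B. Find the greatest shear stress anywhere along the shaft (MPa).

13.9 MPa

With uniform GJ and both ends fixed, compatibility θ_AC = θ_CB gives T_A·a = T_B·b, together with T_A + T_B = T₀.
T_A = T₀·b/(a+b) = 647.0·606/873.0 = 449.1 N·m; T_B = 197.9 N·m.
τ in each portion: τ_AC = 1.39×10^7 Pa, τ_CB = 6.12×10^6 Pa; maximum is in AC.
τ_max = T_AC·r/J = 449.1·0.0274/8.85×10^-7 = 1.390×10^7 Pa.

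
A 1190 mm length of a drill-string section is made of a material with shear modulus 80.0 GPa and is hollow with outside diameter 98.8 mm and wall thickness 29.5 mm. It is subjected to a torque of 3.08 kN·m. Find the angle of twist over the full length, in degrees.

0.288°

J = π(d_o⁴ − d_i⁴)/32 = π(0.0988⁴ − 0.0398⁴)/32 = 9.108×10^-6 m⁴.
θ = T·L/(G·J) = 3080 × 1.19 / (80.0×10⁹ × 9.108×10^-6) = 5.030×10^-3 rad.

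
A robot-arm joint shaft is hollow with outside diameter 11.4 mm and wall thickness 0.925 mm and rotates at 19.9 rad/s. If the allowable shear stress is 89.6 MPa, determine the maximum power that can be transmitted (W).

J = π(d_o⁴ − d_i⁴)/32 = π(0.0114⁴ − 0.00955⁴)/32 = 8.415×10^-10 m⁴.
T_max = τ_allow·J/r = 8.96×10^7 × 8.415×10^-10 / 0.00570 = 13.23 N·m.
ω = 19.9 rad/s, so P_max = T_max·ω = 263.2 W.

263 W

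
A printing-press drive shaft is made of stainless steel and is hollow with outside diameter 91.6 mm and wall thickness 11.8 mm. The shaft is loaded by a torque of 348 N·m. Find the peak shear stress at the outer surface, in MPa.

J = π(d_o⁴ − d_i⁴)/32 = π(0.0916⁴ − 0.0680⁴)/32 = 4.813×10^-6 m⁴.
τ_max = T·r/J = 348.0 × 0.0458 / 4.813×10^-6 = 3.312×10^6 Pa.

3.31 MPa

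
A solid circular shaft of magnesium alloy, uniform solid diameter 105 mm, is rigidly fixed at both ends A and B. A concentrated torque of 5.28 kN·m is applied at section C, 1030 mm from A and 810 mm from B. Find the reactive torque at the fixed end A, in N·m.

With uniform GJ and both ends fixed, compatibility θ_AC = θ_CB gives T_A·a = T_B·b, together with T_A + T_B = T₀.
T_A = T₀·b/(a+b) = 5280·810/1840 = 2324 N·m; T_B = 2956 N·m.

2320 N·m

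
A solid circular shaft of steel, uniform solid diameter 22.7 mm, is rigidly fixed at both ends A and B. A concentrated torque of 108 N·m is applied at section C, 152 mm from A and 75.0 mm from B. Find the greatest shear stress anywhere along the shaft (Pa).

3.15e7 Pa

With uniform GJ and both ends fixed, compatibility θ_AC = θ_CB gives T_A·a = T_B·b, together with T_A + T_B = T₀.
T_A = T₀·b/(a+b) = 108.0·75.0/227.0 = 35.68 N·m; T_B = 72.32 N·m.
τ in each portion: τ_AC = 1.55×10^7 Pa, τ_CB = 3.15×10^7 Pa; maximum is in CB.
τ_max = T_CB·r/J = 72.32·0.0113/2.61×10^-8 = 3.149×10^7 Pa.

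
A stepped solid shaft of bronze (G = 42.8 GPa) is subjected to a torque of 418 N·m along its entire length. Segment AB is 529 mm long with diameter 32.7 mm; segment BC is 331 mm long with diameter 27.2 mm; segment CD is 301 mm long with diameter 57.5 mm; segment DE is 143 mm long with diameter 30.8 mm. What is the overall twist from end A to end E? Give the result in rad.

0.125 rad

J_AB = π(0.0327)⁴/32 = 1.12×10^-7 m⁴; J_BC = π(0.0272)⁴/32 = 5.37×10^-8 m⁴; J_CD = π(0.0575)⁴/32 = 1.07×10^-6 m⁴; J_DE = π(0.0308)⁴/32 = 8.83×10^-8 m⁴.
θ = (T/G)·Σ L_i/J_i = (418.0/42.8×10⁹)·(0.529/1.12×10^-7 + 0.331/5.37×10^-8 + 0.301/1.07×10^-6 + 0.143/8.83×10^-8) = 0.1247 rad.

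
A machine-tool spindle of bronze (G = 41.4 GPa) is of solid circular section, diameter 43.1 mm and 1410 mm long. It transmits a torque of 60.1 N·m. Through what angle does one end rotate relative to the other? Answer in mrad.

J = πd⁴/32 = π(0.0431)⁴/32 = 3.388×10^-7 m⁴.
θ = T·L/(G·J) = 60.10 × 1.41 / (41.4×10⁹ × 3.388×10^-7) = 6.042×10^-3 rad.

6.04 mrad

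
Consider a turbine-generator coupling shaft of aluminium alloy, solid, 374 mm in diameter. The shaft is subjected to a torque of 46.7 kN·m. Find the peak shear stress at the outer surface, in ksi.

J = πd⁴/32 = π(0.374)⁴/32 = 1.921×10^-3 m⁴.
τ_max = T·r/J = 46700 × 0.187 / 1.921×10^-3 = 4.546×10^6 Pa.

0.659 ksi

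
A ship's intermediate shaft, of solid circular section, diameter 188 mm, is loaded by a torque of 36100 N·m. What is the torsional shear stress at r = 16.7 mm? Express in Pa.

4.92e6 Pa

J = πd⁴/32 = π(0.188)⁴/32 = 1.226×10^-4 m⁴.
Shear stress varies linearly with radius: τ = T·r/J = 36100 × 0.0167 / 1.226×10^-4 = 4.916×10^6 Pa.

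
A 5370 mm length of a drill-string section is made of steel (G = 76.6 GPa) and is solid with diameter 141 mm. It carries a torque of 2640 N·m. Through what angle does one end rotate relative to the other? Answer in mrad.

4.77 mrad

J = πd⁴/32 = π(0.141)⁴/32 = 3.880×10^-5 m⁴.
θ = T·L/(G·J) = 2640 × 5.37 / (76.6×10⁹ × 3.880×10^-5) = 4.770×10^-3 rad.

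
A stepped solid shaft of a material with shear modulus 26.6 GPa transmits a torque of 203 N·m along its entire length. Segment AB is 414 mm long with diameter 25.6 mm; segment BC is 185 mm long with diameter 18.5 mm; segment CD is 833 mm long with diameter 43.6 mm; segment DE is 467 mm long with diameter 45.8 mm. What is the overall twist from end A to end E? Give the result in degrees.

J_AB = π(0.0256)⁴/32 = 4.22×10^-8 m⁴; J_BC = π(0.0185)⁴/32 = 1.15×10^-8 m⁴; J_CD = π(0.0436)⁴/32 = 3.55×10^-7 m⁴; J_DE = π(0.0458)⁴/32 = 4.32×10^-7 m⁴.
θ = (T/G)·Σ L_i/J_i = (203.0/26.6×10⁹)·(0.414/4.22×10^-8 + 0.185/1.15×10^-8 + 0.833/3.55×10^-7 + 0.467/4.32×10^-7) = 0.2239 rad.

12.8°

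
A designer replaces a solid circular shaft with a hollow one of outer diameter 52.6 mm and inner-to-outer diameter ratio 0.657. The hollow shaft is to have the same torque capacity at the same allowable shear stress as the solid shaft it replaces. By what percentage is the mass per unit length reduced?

Equal τ_max and T ⇒ the solid shaft needs d_s³ = d_o³(1−k⁴), so d_s = 52.6·(1−0.657⁴)^(1/3) = 49.11 mm.
Area ratio A_h/A_s = d_o²(1−k²)/d_s² = (1−k²)/(1−k⁴)^(2/3) = 0.6521.
Mass saving = 1 − 0.6521 = 34.8 %.

34.8 %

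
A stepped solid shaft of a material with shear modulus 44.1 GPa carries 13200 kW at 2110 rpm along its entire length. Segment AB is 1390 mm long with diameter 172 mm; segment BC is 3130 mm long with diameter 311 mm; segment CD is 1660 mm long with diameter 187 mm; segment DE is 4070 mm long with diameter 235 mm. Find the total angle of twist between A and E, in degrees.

ω = 2π·2110/60 = 221.0 rad/s, so T = P/ω = 13200×10³ / 221.0 = 59740 N·m.
J_AB = π(0.172)⁴/32 = 8.59×10^-5 m⁴; J_BC = π(0.311)⁴/32 = 9.18×10^-4 m⁴; J_CD = π(0.187)⁴/32 = 1.20×10^-4 m⁴; J_DE = π(0.235)⁴/32 = 2.99×10^-4 m⁴.
θ = (T/G)·Σ L_i/J_i = (59740/44.1×10⁹)·(1.39/8.59×10^-5 + 3.13/9.18×10^-4 + 1.66/1.20×10^-4 + 4.07/2.99×10^-4) = 0.06368 rad.

3.65°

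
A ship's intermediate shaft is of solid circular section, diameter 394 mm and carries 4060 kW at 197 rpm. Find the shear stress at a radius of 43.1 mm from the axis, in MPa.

ω = 2π·197/60 = 20.63 rad/s, so T = P/ω = 4060×10³ / 20.63 = 196800 N·m.
J = πd⁴/32 = π(0.394)⁴/32 = 2.366×10^-3 m⁴.
Shear stress varies linearly with radius: τ = T·r/J = 196800 × 0.0431 / 2.366×10^-3 = 3.585×10^6 Pa.

3.59 MPa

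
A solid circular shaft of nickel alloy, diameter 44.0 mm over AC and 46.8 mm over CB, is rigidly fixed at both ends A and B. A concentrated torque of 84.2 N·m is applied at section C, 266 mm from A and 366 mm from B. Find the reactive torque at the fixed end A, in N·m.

43.6 N·m

Compatibility: T_A·a/J_AC = T_B·b/J_CB with T_A + T_B = T₀.
J_AC = 3.68×10^-7 m⁴, J_CB = 4.71×10^-7 m⁴, so T_A = T₀·(J_AC/a)/((J_AC/a)+(J_CB/b)) = 43.62 N·m, T_B = 40.58 N·m.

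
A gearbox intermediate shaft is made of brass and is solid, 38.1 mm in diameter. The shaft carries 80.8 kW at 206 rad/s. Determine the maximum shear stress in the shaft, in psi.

ω = 206 rad/s, so T = P/ω = 80.8×10³ / 206.0 = 392.2 N·m.
J = πd⁴/32 = π(0.0381)⁴/32 = 2.069×10^-7 m⁴.
τ_max = T·r/J = 392.2 × 0.0191 / 2.069×10^-7 = 3.612×10^7 Pa.

5240 psi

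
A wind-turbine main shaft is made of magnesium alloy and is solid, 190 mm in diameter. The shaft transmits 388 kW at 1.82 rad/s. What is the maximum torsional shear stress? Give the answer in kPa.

ω = 1.82 rad/s, so T = P/ω = 388×10³ / 1.820 = 213200 N·m.
J = πd⁴/32 = π(0.190)⁴/32 = 1.279×10^-4 m⁴.
τ_max = T·r/J = 213200 × 0.0950 / 1.279×10^-4 = 1.583×10^8 Pa.

158000 kPa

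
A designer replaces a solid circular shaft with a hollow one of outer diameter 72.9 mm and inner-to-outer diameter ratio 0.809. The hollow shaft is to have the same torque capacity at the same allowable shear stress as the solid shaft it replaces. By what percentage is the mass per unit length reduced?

Equal τ_max and T ⇒ the solid shaft needs d_s³ = d_o³(1−k⁴), so d_s = 72.9·(1−0.809⁴)^(1/3) = 60.50 mm.
Area ratio A_h/A_s = d_o²(1−k²)/d_s² = (1−k²)/(1−k⁴)^(2/3) = 0.5016.
Mass saving = 1 − 0.5016 = 49.8 %.

49.8 %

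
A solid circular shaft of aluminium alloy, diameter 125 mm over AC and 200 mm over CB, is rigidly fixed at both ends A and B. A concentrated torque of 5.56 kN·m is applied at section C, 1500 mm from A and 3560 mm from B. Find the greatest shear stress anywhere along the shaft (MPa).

Compatibility: T_A·a/J_AC = T_B·b/J_CB with T_A + T_B = T₀.
J_AC = 2.40×10^-5 m⁴, J_CB = 1.57×10^-4 m⁴, so T_A = T₀·(J_AC/a)/((J_AC/a)+(J_CB/b)) = 1478 N·m, T_B = 4082 N·m.
τ in each portion: τ_AC = 3.85×10^6 Pa, τ_CB = 2.60×10^6 Pa; maximum is in AC.
τ_max = T_AC·r/J = 1478·0.0625/2.40×10^-5 = 3.855×10^6 Pa.

3.85 MPa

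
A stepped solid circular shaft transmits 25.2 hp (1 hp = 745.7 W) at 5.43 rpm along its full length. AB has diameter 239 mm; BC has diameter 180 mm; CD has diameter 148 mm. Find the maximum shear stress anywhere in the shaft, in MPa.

ω = 2π·5.43/60 = 0.5686 rad/s, so T = P/ω = 25.2×745.7 / 0.5686 = 33050 N·m.
Under the same torque, τ_max = 16T/(πd³) is largest where d is smallest — segment CD (d = 148 mm).
τ_max = 16·33050/(π·(0.148)³) = 5.192×10^7 Pa.

51.9 MPa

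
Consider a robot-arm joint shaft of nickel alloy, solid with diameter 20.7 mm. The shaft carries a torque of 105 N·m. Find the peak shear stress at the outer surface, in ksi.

8.74 ksi

J = πd⁴/32 = π(0.0207)⁴/32 = 1.803×10^-8 m⁴.
τ_max = T·r/J = 105.0 × 0.0103 / 1.803×10^-8 = 6.029×10^7 Pa.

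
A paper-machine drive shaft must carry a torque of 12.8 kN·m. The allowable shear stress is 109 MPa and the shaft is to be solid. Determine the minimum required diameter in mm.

For a solid shaft τ_max = 16T/(πd³), so d = (16T/(π τ_allow))^(1/3) = (16·12800/(π·1.09×10^8))^(1/3) = 0.08425 m.

84.3 mm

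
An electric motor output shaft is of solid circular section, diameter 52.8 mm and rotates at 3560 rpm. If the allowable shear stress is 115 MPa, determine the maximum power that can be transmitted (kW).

1240 kW

J = πd⁴/32 = π(0.0528)⁴/32 = 7.630×10^-7 m⁴.
T_max = τ_allow·J/r = 1.15×10^8 × 7.630×10^-7 / 0.0264 = 3324 N·m.
ω = 2π·3560/60 = 372.8 rad/s, so P_max = T_max·ω = 1.239×10^6 W.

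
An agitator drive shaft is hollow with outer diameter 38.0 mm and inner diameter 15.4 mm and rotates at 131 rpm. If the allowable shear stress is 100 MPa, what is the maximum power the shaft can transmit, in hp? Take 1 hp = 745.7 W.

J = π(d_o⁴ − d_i⁴)/32 = π(0.0380⁴ − 0.0154⁴)/32 = 1.992×10^-7 m⁴.
T_max = τ_allow·J/r = 1.00×10^8 × 1.992×10^-7 / 0.0190 = 1048 N·m.
ω = 2π·131/60 = 13.72 rad/s, so P_max = T_max·ω = 1.438×10^4 W.

19.3 hp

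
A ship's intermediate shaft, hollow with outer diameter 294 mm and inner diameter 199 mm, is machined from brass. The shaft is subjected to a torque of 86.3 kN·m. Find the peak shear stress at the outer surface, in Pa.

2.19e7 Pa

J = π(d_o⁴ − d_i⁴)/32 = π(0.294⁴ − 0.199⁴)/32 = 5.795×10^-4 m⁴.
τ_max = T·r/J = 86300 × 0.147 / 5.795×10^-4 = 2.189×10^7 Pa.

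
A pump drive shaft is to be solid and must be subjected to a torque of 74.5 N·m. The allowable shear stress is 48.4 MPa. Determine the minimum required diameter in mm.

For a solid shaft τ_max = 16T/(πd³), so d = (16T/(π τ_allow))^(1/3) = (16·74.50/(π·4.84×10^7))^(1/3) = 0.01987 m.

19.9 mm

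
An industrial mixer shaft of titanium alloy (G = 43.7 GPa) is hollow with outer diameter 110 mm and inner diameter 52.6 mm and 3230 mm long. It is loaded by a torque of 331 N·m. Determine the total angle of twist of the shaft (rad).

0.00180 rad

J = π(d_o⁴ − d_i⁴)/32 = π(0.110⁴ − 0.0526⁴)/32 = 1.362×10^-5 m⁴.
θ = T·L/(G·J) = 331.0 × 3.23 / (43.7×10⁹ × 1.362×10^-5) = 1.796×10^-3 rad.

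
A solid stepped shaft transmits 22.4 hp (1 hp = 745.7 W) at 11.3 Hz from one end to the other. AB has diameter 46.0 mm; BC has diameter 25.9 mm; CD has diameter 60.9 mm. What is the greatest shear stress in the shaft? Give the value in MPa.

69.0 MPa

ω = 2π·11.3 = 71.00 rad/s, so T = P/ω = 22.4×745.7 / 71.00 = 235.3 N·m.
Under the same torque, τ_max = 16T/(πd³) is largest where d is smallest — segment BC (d = 25.9 mm).
τ_max = 16·235.3/(π·(0.0259)³) = 6.896×10^7 Pa.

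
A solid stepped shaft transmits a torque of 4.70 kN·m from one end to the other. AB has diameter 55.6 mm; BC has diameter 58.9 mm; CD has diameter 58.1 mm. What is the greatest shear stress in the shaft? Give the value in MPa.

139 MPa

Under the same torque, τ_max = 16T/(πd³) is largest where d is smallest — segment AB (d = 55.6 mm).
τ_max = 16·4700/(π·(0.0556)³) = 1.393×10^8 Pa.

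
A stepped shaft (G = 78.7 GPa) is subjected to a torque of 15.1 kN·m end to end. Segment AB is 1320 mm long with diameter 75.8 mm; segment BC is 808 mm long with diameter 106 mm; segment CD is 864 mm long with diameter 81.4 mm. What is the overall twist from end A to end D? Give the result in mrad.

J_AB = π(0.0758)⁴/32 = 3.24×10^-6 m⁴; J_BC = π(0.106)⁴/32 = 1.24×10^-5 m⁴; J_CD = π(0.0814)⁴/32 = 4.31×10^-6 m⁴.
θ = (T/G)·Σ L_i/J_i = (15100/78.7×10⁹)·(1.32/3.24×10^-6 + 0.808/1.24×10^-5 + 0.864/4.31×10^-6) = 0.1291 rad.

129 mrad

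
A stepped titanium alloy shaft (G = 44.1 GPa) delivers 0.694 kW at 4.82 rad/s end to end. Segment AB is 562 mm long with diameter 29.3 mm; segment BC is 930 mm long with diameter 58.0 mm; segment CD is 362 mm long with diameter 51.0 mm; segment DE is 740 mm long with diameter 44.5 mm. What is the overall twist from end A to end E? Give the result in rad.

ω = 4.82 rad/s, so T = P/ω = 0.694×10³ / 4.820 = 144.0 N·m.
J_AB = π(0.0293)⁴/32 = 7.24×10^-8 m⁴; J_BC = π(0.0580)⁴/32 = 1.11×10^-6 m⁴; J_CD = π(0.0510)⁴/32 = 6.64×10^-7 m⁴; J_DE = π(0.0445)⁴/32 = 3.85×10^-7 m⁴.
θ = (T/G)·Σ L_i/J_i = (144.0/44.1×10⁹)·(0.562/7.24×10^-8 + 0.930/1.11×10^-6 + 0.362/6.64×10^-7 + 0.740/3.85×10^-7) = 0.03615 rad.

0.0361 rad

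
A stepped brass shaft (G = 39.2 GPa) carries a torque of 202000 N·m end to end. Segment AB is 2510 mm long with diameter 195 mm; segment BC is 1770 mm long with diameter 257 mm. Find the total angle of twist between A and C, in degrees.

J_AB = π(0.195)⁴/32 = 1.42×10^-4 m⁴; J_BC = π(0.257)⁴/32 = 4.28×10^-4 m⁴.
θ = (T/G)·Σ L_i/J_i = (202000/39.2×10⁹)·(2.51/1.42×10^-4 + 1.77/4.28×10^-4) = 0.1124 rad.

6.44°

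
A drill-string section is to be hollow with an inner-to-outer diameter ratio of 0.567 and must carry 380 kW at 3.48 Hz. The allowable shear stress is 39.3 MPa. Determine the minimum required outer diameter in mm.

136 mm

ω = 2π·3.48 = 21.87 rad/s, so T = P/ω = 380×10³ / 21.87 = 17380 N·m.
For a hollow shaft with d_i/d_o = 0.567: τ_max = 16T/(π d_o³ (1−k⁴)), so d_o = [16T/(π τ_allow (1−k⁴))]^(1/3) = [16·17380/(π·3.93×10^7·0.8966)]^(1/3) = 0.1359 m.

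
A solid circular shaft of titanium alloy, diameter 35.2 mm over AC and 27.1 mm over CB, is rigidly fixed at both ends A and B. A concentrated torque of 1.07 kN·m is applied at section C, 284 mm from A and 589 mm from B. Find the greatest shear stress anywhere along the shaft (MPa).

Compatibility: T_A·a/J_AC = T_B·b/J_CB with T_A + T_B = T₀.
J_AC = 1.51×10^-7 m⁴, J_CB = 5.30×10^-8 m⁴, so T_A = T₀·(J_AC/a)/((J_AC/a)+(J_CB/b)) = 915.0 N·m, T_B = 155.0 N·m.
τ in each portion: τ_AC = 1.07×10^8 Pa, τ_CB = 3.97×10^7 Pa; maximum is in AC.
τ_max = T_AC·r/J = 915.0·0.0176/1.51×10^-7 = 1.068×10^8 Pa.

107 MPa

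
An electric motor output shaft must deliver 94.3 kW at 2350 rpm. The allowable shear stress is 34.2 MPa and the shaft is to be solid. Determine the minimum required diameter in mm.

ω = 2π·2350/60 = 246.1 rad/s, so T = P/ω = 94.3×10³ / 246.1 = 383.2 N·m.
For a solid shaft τ_max = 16T/(πd³), so d = (16T/(π τ_allow))^(1/3) = (16·383.2/(π·3.42×10^7))^(1/3) = 0.03850 m.

38.5 mm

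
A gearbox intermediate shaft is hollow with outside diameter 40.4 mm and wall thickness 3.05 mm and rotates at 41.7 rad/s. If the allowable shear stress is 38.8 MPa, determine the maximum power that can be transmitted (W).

10100 W

J = π(d_o⁴ − d_i⁴)/32 = π(0.0404⁴ − 0.0343⁴)/32 = 1.256×10^-7 m⁴.
T_max = τ_allow·J/r = 3.88×10^7 × 1.256×10^-7 / 0.0202 = 241.3 N·m.
ω = 41.7 rad/s, so P_max = T_max·ω = 1.006×10^4 W.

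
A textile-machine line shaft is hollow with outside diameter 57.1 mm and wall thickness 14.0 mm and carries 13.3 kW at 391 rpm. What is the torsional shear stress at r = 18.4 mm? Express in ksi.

ω = 2π·391/60 = 40.95 rad/s, so T = P/ω = 13.3×10³ / 40.95 = 324.8 N·m.
J = π(d_o⁴ − d_i⁴)/32 = π(0.0571⁴ − 0.0291⁴)/32 = 9.732×10^-7 m⁴.
Shear stress varies linearly with radius: τ = T·r/J = 324.8 × 0.0184 / 9.732×10^-7 = 6.141×10^6 Pa.

0.891 ksi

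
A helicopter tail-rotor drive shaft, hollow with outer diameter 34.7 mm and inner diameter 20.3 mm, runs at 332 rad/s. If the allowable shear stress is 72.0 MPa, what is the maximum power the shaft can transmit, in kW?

J = π(d_o⁴ − d_i⁴)/32 = π(0.0347⁴ − 0.0203⁴)/32 = 1.257×10^-7 m⁴.
T_max = τ_allow·J/r = 7.20×10^7 × 1.257×10^-7 / 0.0174 = 521.5 N·m.
ω = 332 rad/s, so P_max = T_max·ω = 1.731×10^5 W.

173 kW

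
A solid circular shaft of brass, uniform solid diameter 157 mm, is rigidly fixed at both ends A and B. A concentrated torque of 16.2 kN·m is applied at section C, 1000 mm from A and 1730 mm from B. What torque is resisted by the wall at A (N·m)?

10300 N·m

With uniform GJ and both ends fixed, compatibility θ_AC = θ_CB gives T_A·a = T_B·b, together with T_A + T_B = T₀.
T_A = T₀·b/(a+b) = 16200·1730/2730 = 10270 N·m; T_B = 5934 N·m.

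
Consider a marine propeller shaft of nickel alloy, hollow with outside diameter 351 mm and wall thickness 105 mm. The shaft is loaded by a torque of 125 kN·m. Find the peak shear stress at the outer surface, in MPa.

J = π(d_o⁴ − d_i⁴)/32 = π(0.351⁴ − 0.141⁴)/32 = 1.451×10^-3 m⁴.
τ_max = T·r/J = 125000 × 0.175 / 1.451×10^-3 = 1.512×10^7 Pa.

15.1 MPa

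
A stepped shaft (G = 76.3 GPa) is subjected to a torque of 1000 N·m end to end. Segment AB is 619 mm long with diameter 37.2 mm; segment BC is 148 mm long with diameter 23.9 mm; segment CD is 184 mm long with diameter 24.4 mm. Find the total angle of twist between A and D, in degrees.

J_AB = π(0.0372)⁴/32 = 1.88×10^-7 m⁴; J_BC = π(0.0239)⁴/32 = 3.20×10^-8 m⁴; J_CD = π(0.0244)⁴/32 = 3.48×10^-8 m⁴.
θ = (T/G)·Σ L_i/J_i = (1000/76.3×10⁹)·(0.619/1.88×10^-7 + 0.148/3.20×10^-8 + 0.184/3.48×10^-8) = 0.1730 rad.

9.91°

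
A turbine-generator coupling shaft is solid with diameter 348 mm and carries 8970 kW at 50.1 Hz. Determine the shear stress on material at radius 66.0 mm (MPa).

1.31 MPa

ω = 2π·50.1 = 314.8 rad/s, so T = P/ω = 8970×10³ / 314.8 = 28500 N·m.
J = πd⁴/32 = π(0.348)⁴/32 = 1.440×10^-3 m⁴.
Shear stress varies linearly with radius: τ = T·r/J = 28500 × 0.0660 / 1.440×10^-3 = 1.306×10^6 Pa.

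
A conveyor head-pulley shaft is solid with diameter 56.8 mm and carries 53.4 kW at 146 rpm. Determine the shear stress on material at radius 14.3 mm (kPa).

ω = 2π·146/60 = 15.29 rad/s, so T = P/ω = 53.4×10³ / 15.29 = 3493 N·m.
J = πd⁴/32 = π(0.0568)⁴/32 = 1.022×10^-6 m⁴.
Shear stress varies linearly with radius: τ = T·r/J = 3493 × 0.0143 / 1.022×10^-6 = 4.888×10^7 Pa.

48900 kPa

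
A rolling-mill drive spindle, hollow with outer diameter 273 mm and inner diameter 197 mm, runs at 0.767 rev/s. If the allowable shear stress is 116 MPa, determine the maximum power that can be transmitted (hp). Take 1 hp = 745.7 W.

J = π(d_o⁴ − d_i⁴)/32 = π(0.273⁴ − 0.197⁴)/32 = 3.975×10^-4 m⁴.
T_max = τ_allow·J/r = 1.16×10^8 × 3.975×10^-4 / 0.137 = 337800 N·m.
ω = 2π·0.767 = 4.819 rad/s, so P_max = T_max·ω = 1.628×10^6 W.

2180 hp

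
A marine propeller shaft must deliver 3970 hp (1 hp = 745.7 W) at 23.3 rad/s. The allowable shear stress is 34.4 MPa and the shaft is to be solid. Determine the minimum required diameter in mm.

266 mm

ω = 23.3 rad/s, so T = P/ω = 3970×745.7 / 23.30 = 127100 N·m.
For a solid shaft τ_max = 16T/(πd³), so d = (16T/(π τ_allow))^(1/3) = (16·127100/(π·3.44×10^7))^(1/3) = 0.2660 m.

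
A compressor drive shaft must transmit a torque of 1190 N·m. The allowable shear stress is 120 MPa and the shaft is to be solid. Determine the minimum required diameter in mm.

For a solid shaft τ_max = 16T/(πd³), so d = (16T/(π τ_allow))^(1/3) = (16·1190/(π·1.20×10^8))^(1/3) = 0.03696 m.

37.0 mm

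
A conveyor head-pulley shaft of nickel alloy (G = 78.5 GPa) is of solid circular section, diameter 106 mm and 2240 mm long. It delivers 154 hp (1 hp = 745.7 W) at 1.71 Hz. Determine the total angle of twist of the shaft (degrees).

1.41°

ω = 2π·1.71 = 10.74 rad/s, so T = P/ω = 154×745.7 / 10.74 = 10690 N·m.
J = πd⁴/32 = π(0.106)⁴/32 = 1.239×10^-5 m⁴.
θ = T·L/(G·J) = 10690 × 2.24 / (78.5×10⁹ × 1.239×10^-5) = 0.02461 rad.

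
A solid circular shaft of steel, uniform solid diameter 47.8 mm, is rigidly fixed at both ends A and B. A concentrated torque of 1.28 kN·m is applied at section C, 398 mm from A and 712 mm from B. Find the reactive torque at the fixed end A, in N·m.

821 N·m

With uniform GJ and both ends fixed, compatibility θ_AC = θ_CB gives T_A·a = T_B·b, together with T_A + T_B = T₀.
T_A = T₀·b/(a+b) = 1280·712/1110 = 821.0 N·m; T_B = 459.0 N·m.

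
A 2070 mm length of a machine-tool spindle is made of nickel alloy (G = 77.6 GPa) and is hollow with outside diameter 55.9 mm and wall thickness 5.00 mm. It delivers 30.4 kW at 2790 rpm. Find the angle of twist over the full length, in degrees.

ω = 2π·2790/60 = 292.2 rad/s, so T = P/ω = 30.4×10³ / 292.2 = 104.0 N·m.
J = π(d_o⁴ − d_i⁴)/32 = π(0.0559⁴ − 0.0459⁴)/32 = 5.229×10^-7 m⁴.
θ = T·L/(G·J) = 104.0 × 2.07 / (77.6×10⁹ × 5.229×10^-7) = 5.308×10^-3 rad.

0.304°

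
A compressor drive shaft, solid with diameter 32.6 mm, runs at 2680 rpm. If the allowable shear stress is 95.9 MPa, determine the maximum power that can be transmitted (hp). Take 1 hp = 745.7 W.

246 hp

J = πd⁴/32 = π(0.0326)⁴/32 = 1.109×10^-7 m⁴.
T_max = τ_allow·J/r = 9.59×10^7 × 1.109×10^-7 / 0.0163 = 652.4 N·m.
ω = 2π·2680/60 = 280.6 rad/s, so P_max = T_max·ω = 1.831×10^5 W.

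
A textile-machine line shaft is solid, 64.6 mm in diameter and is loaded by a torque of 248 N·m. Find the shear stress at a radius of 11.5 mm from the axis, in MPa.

1.67 MPa

J = πd⁴/32 = π(0.0646)⁴/32 = 1.710×10^-6 m⁴.
Shear stress varies linearly with radius: τ = T·r/J = 248.0 × 0.0115 / 1.710×10^-6 = 1.668×10^6 Pa.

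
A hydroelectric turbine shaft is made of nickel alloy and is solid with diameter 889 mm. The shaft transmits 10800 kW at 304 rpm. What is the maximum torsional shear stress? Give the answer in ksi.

0.357 ksi

ω = 2π·304/60 = 31.83 rad/s, so T = P/ω = 10800×10³ / 31.83 = 339300 N·m.
J = πd⁴/32 = π(0.889)⁴/32 = 0.06132 m⁴.
τ_max = T·r/J = 339300 × 0.445 / 0.06132 = 2.459×10^6 Pa.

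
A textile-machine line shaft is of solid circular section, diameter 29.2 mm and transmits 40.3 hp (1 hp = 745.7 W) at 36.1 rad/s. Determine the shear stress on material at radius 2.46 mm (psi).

ω = 36.1 rad/s, so T = P/ω = 40.3×745.7 / 36.10 = 832.5 N·m.
J = πd⁴/32 = π(0.0292)⁴/32 = 7.137×10^-8 m⁴.
Shear stress varies linearly with radius: τ = T·r/J = 832.5 × 0.00246 / 7.137×10^-8 = 2.869×10^7 Pa.

4160 psi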